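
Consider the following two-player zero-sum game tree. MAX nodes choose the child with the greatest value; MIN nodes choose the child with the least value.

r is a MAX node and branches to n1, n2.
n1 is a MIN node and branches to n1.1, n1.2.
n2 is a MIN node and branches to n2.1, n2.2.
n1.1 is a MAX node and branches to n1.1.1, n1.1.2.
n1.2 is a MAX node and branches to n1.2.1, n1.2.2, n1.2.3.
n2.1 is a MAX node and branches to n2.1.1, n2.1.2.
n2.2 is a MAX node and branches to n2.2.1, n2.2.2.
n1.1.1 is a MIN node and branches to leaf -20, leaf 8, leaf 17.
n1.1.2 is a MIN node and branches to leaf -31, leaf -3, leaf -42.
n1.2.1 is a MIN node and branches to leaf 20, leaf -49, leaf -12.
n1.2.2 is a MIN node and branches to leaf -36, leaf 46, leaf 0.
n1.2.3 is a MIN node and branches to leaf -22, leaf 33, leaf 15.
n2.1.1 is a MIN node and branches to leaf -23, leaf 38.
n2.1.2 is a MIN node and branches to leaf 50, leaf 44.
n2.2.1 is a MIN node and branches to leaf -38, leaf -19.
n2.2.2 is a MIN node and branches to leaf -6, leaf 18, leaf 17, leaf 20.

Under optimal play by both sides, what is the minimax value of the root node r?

-6

n1.1.1 (MIN): min(-20, 8, 17) = -20
n1.1.2 (MIN): min(-31, -3, -42) = -42
n1.1 (MAX): max(-20, -42) = -20
n1.2.1 (MIN): min(20, -49, -12) = -49
n1.2.2 (MIN): min(-36, 46, 0) = -36
n1.2.3 (MIN): min(-22, 33, 15) = -22
n1.2 (MAX): max(-49, -36, -22) = -22
n1 (MIN): min(-20, -22) = -22
n2.1.1 (MIN): min(-23, 38) = -23
n2.1.2 (MIN): min(50, 44) = 44
n2.1 (MAX): max(-23, 44) = 44
n2.2.1 (MIN): min(-38, -19) = -38
n2.2.2 (MIN): min(-6, 18, 17, 20) = -6
n2.2 (MAX): max(-38, -6) = -6
n2 (MIN): min(44, -6) = -6
r (MAX): max(-22, -6) = -6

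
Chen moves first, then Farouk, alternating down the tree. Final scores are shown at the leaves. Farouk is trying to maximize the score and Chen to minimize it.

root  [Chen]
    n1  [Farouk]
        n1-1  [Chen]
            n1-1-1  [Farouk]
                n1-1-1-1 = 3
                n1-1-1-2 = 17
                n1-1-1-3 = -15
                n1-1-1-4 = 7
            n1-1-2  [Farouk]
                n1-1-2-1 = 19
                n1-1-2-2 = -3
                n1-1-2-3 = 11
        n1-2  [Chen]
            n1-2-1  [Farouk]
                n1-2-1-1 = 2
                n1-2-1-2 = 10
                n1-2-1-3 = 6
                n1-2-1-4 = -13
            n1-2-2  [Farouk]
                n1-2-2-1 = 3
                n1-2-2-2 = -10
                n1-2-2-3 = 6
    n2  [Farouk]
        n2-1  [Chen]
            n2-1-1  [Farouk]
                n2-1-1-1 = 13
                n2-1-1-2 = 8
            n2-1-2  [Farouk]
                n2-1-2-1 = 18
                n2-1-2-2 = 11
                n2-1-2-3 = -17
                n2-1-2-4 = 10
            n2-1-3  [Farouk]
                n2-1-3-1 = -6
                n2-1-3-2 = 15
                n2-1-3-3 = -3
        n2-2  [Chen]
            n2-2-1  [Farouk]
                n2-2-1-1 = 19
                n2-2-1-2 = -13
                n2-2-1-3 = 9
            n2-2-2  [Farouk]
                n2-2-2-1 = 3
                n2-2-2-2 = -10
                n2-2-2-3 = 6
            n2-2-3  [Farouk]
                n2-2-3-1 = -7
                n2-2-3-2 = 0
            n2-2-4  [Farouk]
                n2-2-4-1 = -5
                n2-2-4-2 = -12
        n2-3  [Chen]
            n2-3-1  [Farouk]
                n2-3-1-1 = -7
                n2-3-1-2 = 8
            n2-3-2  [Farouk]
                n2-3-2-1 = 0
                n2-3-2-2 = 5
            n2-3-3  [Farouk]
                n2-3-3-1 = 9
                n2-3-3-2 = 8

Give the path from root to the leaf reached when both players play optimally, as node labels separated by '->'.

n1-1-1 (Farouk): max(3, 17, -15, 7) = 17
n1-1-2 (Farouk): max(19, -3, 11) = 19
n1-1 (Chen): min(17, 19) = 17
n1-2-1 (Farouk): max(2, 10, 6, -13) = 10
n1-2-2 (Farouk): max(3, -10, 6) = 6
n1-2 (Chen): min(10, 6) = 6
n1 (Farouk): max(17, 6) = 17
n2-1-1 (Farouk): max(13, 8) = 13
n2-1-2 (Farouk): max(18, 11, -17, 10) = 18
n2-1-3 (Farouk): max(-6, 15, -3) = 15
n2-1 (Chen): min(13, 18, 15) = 13
n2-2-1 (Farouk): max(19, -13, 9) = 19
n2-2-2 (Farouk): max(3, -10, 6) = 6
n2-2-3 (Farouk): max(-7, 0) = 0
n2-2-4 (Farouk): max(-5, -12) = -5
n2-2 (Chen): min(19, 6, 0, -5) = -5
n2-3-1 (Farouk): max(-7, 8) = 8
n2-3-2 (Farouk): max(0, 5) = 5
n2-3-3 (Farouk): max(9, 8) = 9
n2-3 (Chen): min(8, 5, 9) = 5
n2 (Farouk): max(13, -5, 5) = 13
root (Chen): min(17, 13) = 13
At root, Chen picks n2 (lowest: 13).
At n2, Farouk picks n2-1 (highest: 13).
At n2-1, Chen picks n2-1-1 (lowest: 13).
At n2-1-1, Farouk picks n2-1-1-1 (highest: 13).
Terminal value 13.

root -> n2 -> n2-1 -> n2-1-1 -> n2-1-1-1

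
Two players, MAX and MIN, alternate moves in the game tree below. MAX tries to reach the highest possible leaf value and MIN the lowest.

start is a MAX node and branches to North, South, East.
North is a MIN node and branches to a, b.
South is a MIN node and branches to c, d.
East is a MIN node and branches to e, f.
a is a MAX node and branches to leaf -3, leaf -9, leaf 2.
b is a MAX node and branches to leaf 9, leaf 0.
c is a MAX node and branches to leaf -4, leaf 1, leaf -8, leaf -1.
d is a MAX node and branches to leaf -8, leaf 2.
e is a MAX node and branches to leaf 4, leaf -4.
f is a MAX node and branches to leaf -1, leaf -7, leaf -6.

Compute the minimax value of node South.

c (MAX): max(-4, 1, -8, -1) = 1
d (MAX): max(-8, 2) = 2
South (MIN): min(1, 2) = 1

1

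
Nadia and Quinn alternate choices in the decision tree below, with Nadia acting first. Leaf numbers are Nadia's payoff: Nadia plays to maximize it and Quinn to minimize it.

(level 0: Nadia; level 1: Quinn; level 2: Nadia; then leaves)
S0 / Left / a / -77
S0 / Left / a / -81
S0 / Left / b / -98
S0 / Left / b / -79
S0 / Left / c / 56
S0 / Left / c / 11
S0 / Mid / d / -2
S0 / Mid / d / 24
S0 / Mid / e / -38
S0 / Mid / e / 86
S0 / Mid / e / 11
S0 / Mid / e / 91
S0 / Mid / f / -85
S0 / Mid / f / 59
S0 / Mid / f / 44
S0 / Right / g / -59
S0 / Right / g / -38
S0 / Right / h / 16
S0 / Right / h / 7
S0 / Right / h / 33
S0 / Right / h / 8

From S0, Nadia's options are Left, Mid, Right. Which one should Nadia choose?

a (Nadia): max(-77, -81) = -77
b (Nadia): max(-98, -79) = -79
c (Nadia): max(56, 11) = 56
Left (Quinn): min(-77, -79, 56) = -79
d (Nadia): max(-2, 24) = 24
e (Nadia): max(-38, 86, 11, 91) = 91
f (Nadia): max(-85, 59, 44) = 59
Mid (Quinn): min(24, 91, 59) = 24
g (Nadia): max(-59, -38) = -38
h (Nadia): max(16, 7, 33, 8) = 33
Right (Quinn): min(-38, 33) = -38
S0 (Nadia): max(-79, 24, -38) = 24
Nadia at S0 wants the highest of {Left=-79, Mid=24, Right=-38}, so chooses Mid.

Mid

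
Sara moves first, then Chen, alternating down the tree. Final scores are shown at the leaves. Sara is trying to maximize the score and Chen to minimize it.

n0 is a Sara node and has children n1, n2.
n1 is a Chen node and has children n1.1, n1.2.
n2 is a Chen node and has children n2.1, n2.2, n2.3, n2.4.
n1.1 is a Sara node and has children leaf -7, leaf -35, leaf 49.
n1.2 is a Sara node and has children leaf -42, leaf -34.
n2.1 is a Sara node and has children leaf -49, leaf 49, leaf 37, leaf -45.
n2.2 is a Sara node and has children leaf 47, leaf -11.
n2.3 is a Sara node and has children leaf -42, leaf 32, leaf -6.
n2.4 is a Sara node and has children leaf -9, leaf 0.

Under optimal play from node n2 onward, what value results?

0

n2.1 (Sara): max(-49, 49, 37, -45) = 49
n2.2 (Sara): max(47, -11) = 47
n2.3 (Sara): max(-42, 32, -6) = 32
n2.4 (Sara): max(-9, 0) = 0
n2 (Chen): min(49, 47, 32, 0) = 0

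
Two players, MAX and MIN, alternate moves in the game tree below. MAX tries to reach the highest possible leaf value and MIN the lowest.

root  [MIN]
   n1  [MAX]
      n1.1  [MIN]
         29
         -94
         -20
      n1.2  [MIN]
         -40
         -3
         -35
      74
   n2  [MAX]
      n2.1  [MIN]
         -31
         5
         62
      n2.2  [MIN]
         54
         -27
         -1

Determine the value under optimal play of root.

-27

n1.1 (MIN): min(29, -94, -20) = -94
n1.2 (MIN): min(-40, -3, -35) = -40
n1 (MAX): max(-94, -40, 74) = 74
n2.1 (MIN): min(-31, 5, 62) = -31
n2.2 (MIN): min(54, -27, -1) = -27
n2 (MAX): max(-31, -27) = -27
root (MIN): min(74, -27) = -27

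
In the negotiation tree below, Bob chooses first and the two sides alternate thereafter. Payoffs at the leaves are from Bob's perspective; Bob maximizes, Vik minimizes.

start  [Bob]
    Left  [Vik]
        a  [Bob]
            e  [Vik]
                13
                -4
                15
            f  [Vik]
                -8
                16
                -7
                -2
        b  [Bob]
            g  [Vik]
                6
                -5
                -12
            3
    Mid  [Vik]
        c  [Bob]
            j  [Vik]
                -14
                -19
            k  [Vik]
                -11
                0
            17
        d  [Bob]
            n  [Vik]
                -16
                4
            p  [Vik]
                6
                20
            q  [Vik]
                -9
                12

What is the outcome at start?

6

e (Vik): min(13, -4, 15) = -4
f (Vik): min(-8, 16, -7, -2) = -8
a (Bob): max(-4, -8) = -4
g (Vik): min(6, -5, -12) = -12
b (Bob): max(-12, 3) = 3
Left (Vik): min(-4, 3) = -4
j (Vik): min(-14, -19) = -19
k (Vik): min(-11, 0) = -11
c (Bob): max(-19, -11, 17) = 17
n (Vik): min(-16, 4) = -16
p (Vik): min(6, 20) = 6
q (Vik): min(-9, 12) = -9
d (Bob): max(-16, 6, -9) = 6
Mid (Vik): min(17, 6) = 6
start (Bob): max(-4, 6) = 6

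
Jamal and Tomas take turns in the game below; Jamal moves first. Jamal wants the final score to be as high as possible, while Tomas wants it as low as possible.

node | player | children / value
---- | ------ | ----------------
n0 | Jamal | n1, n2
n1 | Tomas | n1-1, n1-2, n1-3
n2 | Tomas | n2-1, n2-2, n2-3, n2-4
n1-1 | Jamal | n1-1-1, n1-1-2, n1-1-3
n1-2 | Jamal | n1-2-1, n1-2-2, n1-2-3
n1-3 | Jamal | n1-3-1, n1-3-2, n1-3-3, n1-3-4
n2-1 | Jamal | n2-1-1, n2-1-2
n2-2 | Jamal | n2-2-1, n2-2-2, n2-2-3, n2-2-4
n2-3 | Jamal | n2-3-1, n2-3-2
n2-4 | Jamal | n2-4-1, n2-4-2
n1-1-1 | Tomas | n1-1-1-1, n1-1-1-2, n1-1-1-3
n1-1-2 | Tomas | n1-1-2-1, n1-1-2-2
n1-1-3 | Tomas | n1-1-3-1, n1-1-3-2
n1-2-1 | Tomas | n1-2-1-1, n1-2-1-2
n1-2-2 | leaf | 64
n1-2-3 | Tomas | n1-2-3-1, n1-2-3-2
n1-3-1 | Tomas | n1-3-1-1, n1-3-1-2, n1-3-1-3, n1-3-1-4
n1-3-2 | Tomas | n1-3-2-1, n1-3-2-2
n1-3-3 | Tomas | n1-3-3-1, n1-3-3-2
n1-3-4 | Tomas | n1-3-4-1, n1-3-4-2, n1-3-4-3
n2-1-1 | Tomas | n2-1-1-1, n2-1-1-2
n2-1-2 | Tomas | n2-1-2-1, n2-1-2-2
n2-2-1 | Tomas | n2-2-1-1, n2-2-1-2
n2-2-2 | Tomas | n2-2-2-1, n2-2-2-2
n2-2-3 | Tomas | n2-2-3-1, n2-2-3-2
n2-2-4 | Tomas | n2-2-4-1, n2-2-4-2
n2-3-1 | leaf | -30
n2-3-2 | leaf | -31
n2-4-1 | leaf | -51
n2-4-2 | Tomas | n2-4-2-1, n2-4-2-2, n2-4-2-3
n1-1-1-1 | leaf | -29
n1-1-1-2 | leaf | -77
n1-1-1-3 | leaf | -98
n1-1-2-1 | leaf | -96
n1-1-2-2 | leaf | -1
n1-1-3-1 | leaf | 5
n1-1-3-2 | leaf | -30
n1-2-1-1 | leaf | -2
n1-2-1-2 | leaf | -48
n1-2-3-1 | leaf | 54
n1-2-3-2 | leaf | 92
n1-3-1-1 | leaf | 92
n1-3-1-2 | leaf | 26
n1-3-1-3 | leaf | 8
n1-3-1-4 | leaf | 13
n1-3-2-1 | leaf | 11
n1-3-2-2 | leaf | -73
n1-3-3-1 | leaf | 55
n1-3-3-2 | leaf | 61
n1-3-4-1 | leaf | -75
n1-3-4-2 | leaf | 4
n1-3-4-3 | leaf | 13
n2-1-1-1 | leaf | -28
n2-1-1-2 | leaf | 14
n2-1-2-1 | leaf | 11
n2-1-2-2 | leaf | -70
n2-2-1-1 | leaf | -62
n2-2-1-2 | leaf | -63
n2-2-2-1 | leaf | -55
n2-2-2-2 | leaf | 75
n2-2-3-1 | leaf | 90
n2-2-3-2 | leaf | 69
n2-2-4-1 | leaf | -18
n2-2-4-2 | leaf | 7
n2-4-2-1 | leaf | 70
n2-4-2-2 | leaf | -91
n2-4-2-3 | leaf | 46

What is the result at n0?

-30

n1-1-1 (Tomas): min(-29, -77, -98) = -98
n1-1-2 (Tomas): min(-96, -1) = -96
n1-1-3 (Tomas): min(5, -30) = -30
n1-1 (Jamal): max(-98, -96, -30) = -30
n1-2-1 (Tomas): min(-2, -48) = -48
n1-2-3 (Tomas): min(54, 92) = 54
n1-2 (Jamal): max(-48, 64, 54) = 64
n1-3-1 (Tomas): min(92, 26, 8, 13) = 8
n1-3-2 (Tomas): min(11, -73) = -73
n1-3-3 (Tomas): min(55, 61) = 55
n1-3-4 (Tomas): min(-75, 4, 13) = -75
n1-3 (Jamal): max(8, -73, 55, -75) = 55
n1 (Tomas): min(-30, 64, 55) = -30
n2-1-1 (Tomas): min(-28, 14) = -28
n2-1-2 (Tomas): min(11, -70) = -70
n2-1 (Jamal): max(-28, -70) = -28
n2-2-1 (Tomas): min(-62, -63) = -63
n2-2-2 (Tomas): min(-55, 75) = -55
n2-2-3 (Tomas): min(90, 69) = 69
n2-2-4 (Tomas): min(-18, 7) = -18
n2-2 (Jamal): max(-63, -55, 69, -18) = 69
n2-3 (Jamal): max(-30, -31) = -30
n2-4-2 (Tomas): min(70, -91, 46) = -91
n2-4 (Jamal): max(-51, -91) = -51
n2 (Tomas): min(-28, 69, -30, -51) = -51
n0 (Jamal): max(-30, -51) = -30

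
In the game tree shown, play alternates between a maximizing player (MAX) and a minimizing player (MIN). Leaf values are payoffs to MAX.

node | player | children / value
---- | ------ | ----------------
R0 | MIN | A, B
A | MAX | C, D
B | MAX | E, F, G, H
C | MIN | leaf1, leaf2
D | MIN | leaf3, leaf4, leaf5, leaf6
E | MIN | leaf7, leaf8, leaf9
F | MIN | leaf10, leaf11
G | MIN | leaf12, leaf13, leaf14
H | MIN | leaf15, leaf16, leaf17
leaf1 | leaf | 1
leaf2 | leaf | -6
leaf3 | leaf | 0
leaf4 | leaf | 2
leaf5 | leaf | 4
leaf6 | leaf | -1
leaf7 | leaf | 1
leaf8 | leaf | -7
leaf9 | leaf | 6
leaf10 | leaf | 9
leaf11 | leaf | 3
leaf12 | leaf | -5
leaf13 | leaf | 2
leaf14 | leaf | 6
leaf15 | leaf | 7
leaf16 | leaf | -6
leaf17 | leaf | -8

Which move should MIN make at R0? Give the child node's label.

A

C (MIN): min(1, -6) = -6
D (MIN): min(0, 2, 4, -1) = -1
A (MAX): max(-6, -1) = -1
E (MIN): min(1, -7, 6) = -7
F (MIN): min(9, 3) = 3
G (MIN): min(-5, 2, 6) = -5
H (MIN): min(7, -6, -8) = -8
B (MAX): max(-7, 3, -5, -8) = 3
R0 (MIN): min(-1, 3) = -1
MIN at R0 wants the lowest of {A=-1, B=3}, so chooses A.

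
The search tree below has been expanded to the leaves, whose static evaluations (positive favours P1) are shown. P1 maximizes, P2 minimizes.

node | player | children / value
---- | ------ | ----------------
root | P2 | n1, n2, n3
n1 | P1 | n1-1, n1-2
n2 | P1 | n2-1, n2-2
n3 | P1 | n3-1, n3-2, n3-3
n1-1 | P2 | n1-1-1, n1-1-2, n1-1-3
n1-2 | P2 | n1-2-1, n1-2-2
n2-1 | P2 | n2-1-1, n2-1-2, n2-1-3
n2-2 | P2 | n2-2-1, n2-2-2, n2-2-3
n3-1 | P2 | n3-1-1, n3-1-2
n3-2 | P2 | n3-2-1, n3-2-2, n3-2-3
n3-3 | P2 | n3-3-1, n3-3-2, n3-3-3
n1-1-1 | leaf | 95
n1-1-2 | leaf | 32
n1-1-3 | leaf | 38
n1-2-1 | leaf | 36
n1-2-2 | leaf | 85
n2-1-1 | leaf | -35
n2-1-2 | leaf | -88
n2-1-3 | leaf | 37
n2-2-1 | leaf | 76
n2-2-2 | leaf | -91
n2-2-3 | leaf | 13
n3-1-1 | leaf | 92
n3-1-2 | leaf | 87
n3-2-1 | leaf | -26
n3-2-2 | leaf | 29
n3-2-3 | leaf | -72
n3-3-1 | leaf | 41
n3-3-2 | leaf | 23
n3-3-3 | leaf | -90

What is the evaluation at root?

-88

n1-1 (P2): min(95, 32, 38) = 32
n1-2 (P2): min(36, 85) = 36
n1 (P1): max(32, 36) = 36
n2-1 (P2): min(-35, -88, 37) = -88
n2-2 (P2): min(76, -91, 13) = -91
n2 (P1): max(-88, -91) = -88
n3-1 (P2): min(92, 87) = 87
n3-2 (P2): min(-26, 29, -72) = -72
n3-3 (P2): min(41, 23, -90) = -90
n3 (P1): max(87, -72, -90) = 87
root (P2): min(36, -88, 87) = -88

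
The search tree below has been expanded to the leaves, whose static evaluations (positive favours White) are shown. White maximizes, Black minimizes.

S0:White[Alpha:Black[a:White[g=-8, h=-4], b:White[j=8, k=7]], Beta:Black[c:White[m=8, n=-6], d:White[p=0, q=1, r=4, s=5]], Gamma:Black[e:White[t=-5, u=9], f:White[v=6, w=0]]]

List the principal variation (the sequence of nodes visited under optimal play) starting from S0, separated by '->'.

S0 -> Gamma -> f -> v

a (White): max(-8, -4) = -4
b (White): max(8, 7) = 8
Alpha (Black): min(-4, 8) = -4
c (White): max(8, -6) = 8
d (White): max(0, 1, 4, 5) = 5
Beta (Black): min(8, 5) = 5
e (White): max(-5, 9) = 9
f (White): max(6, 0) = 6
Gamma (Black): min(9, 6) = 6
S0 (White): max(-4, 5, 6) = 6
At S0, White picks Gamma (highest: 6).
At Gamma, Black picks f (lowest: 6).
At f, White picks v (highest: 6).
Terminal value 6.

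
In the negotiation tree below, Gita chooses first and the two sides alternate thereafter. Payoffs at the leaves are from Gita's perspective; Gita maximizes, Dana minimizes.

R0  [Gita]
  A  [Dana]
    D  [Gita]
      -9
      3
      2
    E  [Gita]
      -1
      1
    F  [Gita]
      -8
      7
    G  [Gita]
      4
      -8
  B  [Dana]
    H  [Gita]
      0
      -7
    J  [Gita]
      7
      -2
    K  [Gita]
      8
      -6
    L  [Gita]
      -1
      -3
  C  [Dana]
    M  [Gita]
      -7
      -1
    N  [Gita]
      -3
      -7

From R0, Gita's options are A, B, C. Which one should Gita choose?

A

D (Gita): max(-9, 3, 2) = 3
E (Gita): max(-1, 1) = 1
F (Gita): max(-8, 7) = 7
G (Gita): max(4, -8) = 4
A (Dana): min(3, 1, 7, 4) = 1
H (Gita): max(0, -7) = 0
J (Gita): max(7, -2) = 7
K (Gita): max(8, -6) = 8
L (Gita): max(-1, -3) = -1
B (Dana): min(0, 7, 8, -1) = -1
M (Gita): max(-7, -1) = -1
N (Gita): max(-3, -7) = -3
C (Dana): min(-1, -3) = -3
R0 (Gita): max(1, -1, -3) = 1
Gita at R0 wants the highest of {A=1, B=-1, C=-3}, so chooses A.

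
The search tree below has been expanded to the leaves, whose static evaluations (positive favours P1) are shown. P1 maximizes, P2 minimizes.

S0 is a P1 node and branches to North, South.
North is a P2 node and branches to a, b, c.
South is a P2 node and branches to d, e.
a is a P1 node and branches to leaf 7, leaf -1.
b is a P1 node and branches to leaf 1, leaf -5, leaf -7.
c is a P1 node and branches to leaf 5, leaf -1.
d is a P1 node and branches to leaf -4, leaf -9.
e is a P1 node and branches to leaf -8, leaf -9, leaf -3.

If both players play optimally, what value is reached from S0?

a (P1): max(7, -1) = 7
b (P1): max(1, -5, -7) = 1
c (P1): max(5, -1) = 5
North (P2): min(7, 1, 5) = 1
d (P1): max(-4, -9) = -4
e (P1): max(-8, -9, -3) = -3
South (P2): min(-4, -3) = -4
S0 (P1): max(1, -4) = 1

1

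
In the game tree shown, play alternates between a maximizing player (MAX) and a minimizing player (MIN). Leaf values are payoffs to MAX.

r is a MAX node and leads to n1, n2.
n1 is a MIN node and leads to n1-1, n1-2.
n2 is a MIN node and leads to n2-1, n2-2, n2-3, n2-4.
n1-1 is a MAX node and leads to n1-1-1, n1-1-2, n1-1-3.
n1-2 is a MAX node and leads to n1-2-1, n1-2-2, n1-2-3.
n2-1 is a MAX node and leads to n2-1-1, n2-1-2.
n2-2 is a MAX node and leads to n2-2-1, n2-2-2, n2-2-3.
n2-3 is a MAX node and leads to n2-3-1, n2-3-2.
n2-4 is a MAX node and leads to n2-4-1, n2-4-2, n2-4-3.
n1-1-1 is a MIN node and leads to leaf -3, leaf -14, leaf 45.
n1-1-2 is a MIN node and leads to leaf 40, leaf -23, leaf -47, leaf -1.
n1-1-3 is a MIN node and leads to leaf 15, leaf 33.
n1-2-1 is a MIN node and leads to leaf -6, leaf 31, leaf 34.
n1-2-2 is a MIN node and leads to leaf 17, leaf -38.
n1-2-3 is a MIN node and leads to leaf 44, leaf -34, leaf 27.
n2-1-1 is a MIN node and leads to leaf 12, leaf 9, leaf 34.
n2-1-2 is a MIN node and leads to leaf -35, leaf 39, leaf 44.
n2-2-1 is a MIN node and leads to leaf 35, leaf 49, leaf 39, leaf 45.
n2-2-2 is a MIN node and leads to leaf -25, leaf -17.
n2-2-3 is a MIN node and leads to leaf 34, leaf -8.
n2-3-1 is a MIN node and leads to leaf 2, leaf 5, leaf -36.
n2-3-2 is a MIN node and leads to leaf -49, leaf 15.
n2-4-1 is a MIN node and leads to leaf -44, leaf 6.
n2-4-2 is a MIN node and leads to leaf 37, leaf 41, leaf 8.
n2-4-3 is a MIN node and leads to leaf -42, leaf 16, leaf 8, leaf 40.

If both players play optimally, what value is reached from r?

n1-1-1 (MIN): min(-3, -14, 45) = -14
n1-1-2 (MIN): min(40, -23, -47, -1) = -47
n1-1-3 (MIN): min(15, 33) = 15
n1-1 (MAX): max(-14, -47, 15) = 15
n1-2-1 (MIN): min(-6, 31, 34) = -6
n1-2-2 (MIN): min(17, -38) = -38
n1-2-3 (MIN): min(44, -34, 27) = -34
n1-2 (MAX): max(-6, -38, -34) = -6
n1 (MIN): min(15, -6) = -6
n2-1-1 (MIN): min(12, 9, 34) = 9
n2-1-2 (MIN): min(-35, 39, 44) = -35
n2-1 (MAX): max(9, -35) = 9
n2-2-1 (MIN): min(35, 49, 39, 45) = 35
n2-2-2 (MIN): min(-25, -17) = -25
n2-2-3 (MIN): min(34, -8) = -8
n2-2 (MAX): max(35, -25, -8) = 35
n2-3-1 (MIN): min(2, 5, -36) = -36
n2-3-2 (MIN): min(-49, 15) = -49
n2-3 (MAX): max(-36, -49) = -36
n2-4-1 (MIN): min(-44, 6) = -44
n2-4-2 (MIN): min(37, 41, 8) = 8
n2-4-3 (MIN): min(-42, 16, 8, 40) = -42
n2-4 (MAX): max(-44, 8, -42) = 8
n2 (MIN): min(9, 35, -36, 8) = -36
r (MAX): max(-6, -36) = -6

-6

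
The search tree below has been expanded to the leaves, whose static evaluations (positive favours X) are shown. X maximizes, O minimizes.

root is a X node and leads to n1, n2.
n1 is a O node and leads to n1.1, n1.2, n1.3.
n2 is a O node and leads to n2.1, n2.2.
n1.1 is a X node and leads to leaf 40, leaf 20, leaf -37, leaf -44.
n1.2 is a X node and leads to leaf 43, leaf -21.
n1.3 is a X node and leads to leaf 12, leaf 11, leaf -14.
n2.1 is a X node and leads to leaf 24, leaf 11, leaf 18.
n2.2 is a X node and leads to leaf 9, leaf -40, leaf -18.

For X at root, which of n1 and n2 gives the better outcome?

n1.1 (X): max(40, 20, -37, -44) = 40
n1.2 (X): max(43, -21) = 43
n1.3 (X): max(12, 11, -14) = 12
n1 (O): min(40, 43, 12) = 12
n2.1 (X): max(24, 11, 18) = 24
n2.2 (X): max(9, -40, -18) = 9
n2 (O): min(24, 9) = 9
X prefers the higher value; n1=12, n2=9. n1 is better since 12 > 9.

n1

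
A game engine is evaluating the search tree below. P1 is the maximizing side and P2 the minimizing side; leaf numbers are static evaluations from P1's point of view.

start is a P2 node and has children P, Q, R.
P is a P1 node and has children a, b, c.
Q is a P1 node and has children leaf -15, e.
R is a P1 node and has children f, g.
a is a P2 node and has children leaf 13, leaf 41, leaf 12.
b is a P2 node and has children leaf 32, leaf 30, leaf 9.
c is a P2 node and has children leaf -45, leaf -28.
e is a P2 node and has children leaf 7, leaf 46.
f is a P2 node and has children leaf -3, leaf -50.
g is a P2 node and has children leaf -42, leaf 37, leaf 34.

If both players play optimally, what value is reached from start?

-42

a (P2): min(13, 41, 12) = 12
b (P2): min(32, 30, 9) = 9
c (P2): min(-45, -28) = -45
P (P1): max(12, 9, -45) = 12
e (P2): min(7, 46) = 7
Q (P1): max(-15, 7) = 7
f (P2): min(-3, -50) = -50
g (P2): min(-42, 37, 34) = -42
R (P1): max(-50, -42) = -42
start (P2): min(12, 7, -42) = -42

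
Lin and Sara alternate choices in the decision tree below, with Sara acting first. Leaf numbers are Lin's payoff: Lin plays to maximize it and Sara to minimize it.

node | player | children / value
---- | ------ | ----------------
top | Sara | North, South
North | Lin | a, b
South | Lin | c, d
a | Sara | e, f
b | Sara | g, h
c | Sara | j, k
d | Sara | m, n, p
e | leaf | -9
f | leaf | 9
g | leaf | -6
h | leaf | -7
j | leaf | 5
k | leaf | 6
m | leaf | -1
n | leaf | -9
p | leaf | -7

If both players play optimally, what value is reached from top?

a (Sara): min(-9, 9) = -9
b (Sara): min(-6, -7) = -7
North (Lin): max(-9, -7) = -7
c (Sara): min(5, 6) = 5
d (Sara): min(-1, -9, -7) = -9
South (Lin): max(5, -9) = 5
top (Sara): min(-7, 5) = -7

-7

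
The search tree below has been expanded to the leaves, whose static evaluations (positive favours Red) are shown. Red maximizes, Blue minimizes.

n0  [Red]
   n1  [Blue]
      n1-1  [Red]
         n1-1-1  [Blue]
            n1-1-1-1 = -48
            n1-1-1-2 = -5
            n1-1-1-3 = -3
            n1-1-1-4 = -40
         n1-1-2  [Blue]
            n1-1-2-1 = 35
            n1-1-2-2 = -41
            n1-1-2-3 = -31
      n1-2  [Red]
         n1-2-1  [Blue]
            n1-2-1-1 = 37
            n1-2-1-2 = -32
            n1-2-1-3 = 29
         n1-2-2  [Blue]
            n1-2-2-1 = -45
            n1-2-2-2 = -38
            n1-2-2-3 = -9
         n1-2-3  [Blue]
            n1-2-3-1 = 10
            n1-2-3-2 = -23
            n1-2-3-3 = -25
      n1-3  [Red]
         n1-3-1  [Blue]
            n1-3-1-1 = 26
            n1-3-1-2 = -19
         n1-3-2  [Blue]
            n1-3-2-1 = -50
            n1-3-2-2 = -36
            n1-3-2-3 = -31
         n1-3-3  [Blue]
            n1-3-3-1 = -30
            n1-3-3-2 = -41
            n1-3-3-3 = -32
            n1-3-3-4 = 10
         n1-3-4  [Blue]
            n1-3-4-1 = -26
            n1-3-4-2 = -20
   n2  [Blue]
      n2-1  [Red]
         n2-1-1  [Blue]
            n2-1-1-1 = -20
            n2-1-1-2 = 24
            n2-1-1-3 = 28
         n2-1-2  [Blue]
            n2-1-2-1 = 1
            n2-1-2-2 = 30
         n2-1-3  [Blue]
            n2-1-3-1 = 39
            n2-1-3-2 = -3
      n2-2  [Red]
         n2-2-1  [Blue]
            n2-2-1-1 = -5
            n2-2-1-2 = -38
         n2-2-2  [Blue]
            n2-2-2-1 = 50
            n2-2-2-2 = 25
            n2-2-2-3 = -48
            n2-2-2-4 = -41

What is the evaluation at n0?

n1-1-1 (Blue): min(-48, -5, -3, -40) = -48
n1-1-2 (Blue): min(35, -41, -31) = -41
n1-1 (Red): max(-48, -41) = -41
n1-2-1 (Blue): min(37, -32, 29) = -32
n1-2-2 (Blue): min(-45, -38, -9) = -45
n1-2-3 (Blue): min(10, -23, -25) = -25
n1-2 (Red): max(-32, -45, -25) = -25
n1-3-1 (Blue): min(26, -19) = -19
n1-3-2 (Blue): min(-50, -36, -31) = -50
n1-3-3 (Blue): min(-30, -41, -32, 10) = -41
n1-3-4 (Blue): min(-26, -20) = -26
n1-3 (Red): max(-19, -50, -41, -26) = -19
n1 (Blue): min(-41, -25, -19) = -41
n2-1-1 (Blue): min(-20, 24, 28) = -20
n2-1-2 (Blue): min(1, 30) = 1
n2-1-3 (Blue): min(39, -3) = -3
n2-1 (Red): max(-20, 1, -3) = 1
n2-2-1 (Blue): min(-5, -38) = -38
n2-2-2 (Blue): min(50, 25, -48, -41) = -48
n2-2 (Red): max(-38, -48) = -38
n2 (Blue): min(1, -38) = -38
n0 (Red): max(-41, -38) = -38

-38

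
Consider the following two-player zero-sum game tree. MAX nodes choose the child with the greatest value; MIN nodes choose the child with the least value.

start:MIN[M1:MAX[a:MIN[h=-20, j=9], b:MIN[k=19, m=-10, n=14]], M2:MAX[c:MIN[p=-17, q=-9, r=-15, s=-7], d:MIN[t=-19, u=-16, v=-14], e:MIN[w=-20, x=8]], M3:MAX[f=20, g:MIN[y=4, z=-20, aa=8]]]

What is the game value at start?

a (MIN): min(-20, 9) = -20
b (MIN): min(19, -10, 14) = -10
M1 (MAX): max(-20, -10) = -10
c (MIN): min(-17, -9, -15, -7) = -17
d (MIN): min(-19, -16, -14) = -19
e (MIN): min(-20, 8) = -20
M2 (MAX): max(-17, -19, -20) = -17
g (MIN): min(4, -20, 8) = -20
M3 (MAX): max(20, -20) = 20
start (MIN): min(-10, -17, 20) = -17

-17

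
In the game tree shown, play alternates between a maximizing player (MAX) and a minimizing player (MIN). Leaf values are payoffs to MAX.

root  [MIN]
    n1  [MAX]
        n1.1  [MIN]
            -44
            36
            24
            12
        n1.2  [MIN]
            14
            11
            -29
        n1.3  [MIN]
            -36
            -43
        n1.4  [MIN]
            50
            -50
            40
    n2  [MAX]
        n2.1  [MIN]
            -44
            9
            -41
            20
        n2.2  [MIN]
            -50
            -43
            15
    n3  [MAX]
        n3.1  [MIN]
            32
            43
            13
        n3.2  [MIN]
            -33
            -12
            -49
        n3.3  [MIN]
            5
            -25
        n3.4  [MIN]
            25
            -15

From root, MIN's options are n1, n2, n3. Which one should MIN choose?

n2

n1.1 (MIN): min(-44, 36, 24, 12) = -44
n1.2 (MIN): min(14, 11, -29) = -29
n1.3 (MIN): min(-36, -43) = -43
n1.4 (MIN): min(50, -50, 40) = -50
n1 (MAX): max(-44, -29, -43, -50) = -29
n2.1 (MIN): min(-44, 9, -41, 20) = -44
n2.2 (MIN): min(-50, -43, 15) = -50
n2 (MAX): max(-44, -50) = -44
n3.1 (MIN): min(32, 43, 13) = 13
n3.2 (MIN): min(-33, -12, -49) = -49
n3.3 (MIN): min(5, -25) = -25
n3.4 (MIN): min(25, -15) = -15
n3 (MAX): max(13, -49, -25, -15) = 13
root (MIN): min(-29, -44, 13) = -44
MIN at root wants the lowest of {n1=-29, n2=-44, n3=13}, so chooses n2.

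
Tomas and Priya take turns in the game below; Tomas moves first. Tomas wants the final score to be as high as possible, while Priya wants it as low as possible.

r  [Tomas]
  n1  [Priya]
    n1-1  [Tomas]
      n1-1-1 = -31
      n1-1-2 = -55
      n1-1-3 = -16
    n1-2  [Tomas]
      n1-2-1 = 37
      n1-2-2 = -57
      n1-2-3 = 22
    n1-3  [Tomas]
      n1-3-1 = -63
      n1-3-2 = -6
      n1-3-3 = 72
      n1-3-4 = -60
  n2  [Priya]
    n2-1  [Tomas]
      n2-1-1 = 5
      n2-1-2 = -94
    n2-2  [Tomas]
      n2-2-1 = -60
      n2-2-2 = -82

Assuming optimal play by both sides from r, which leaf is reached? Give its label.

n1-1-3

n1-1 (Tomas): max(-31, -55, -16) = -16
n1-2 (Tomas): max(37, -57, 22) = 37
n1-3 (Tomas): max(-63, -6, 72, -60) = 72
n1 (Priya): min(-16, 37, 72) = -16
n2-1 (Tomas): max(5, -94) = 5
n2-2 (Tomas): max(-60, -82) = -60
n2 (Priya): min(5, -60) = -60
r (Tomas): max(-16, -60) = -16
At r, Tomas picks n1 (highest: -16).
At n1, Priya picks n1-1 (lowest: -16).
At n1-1, Tomas picks n1-1-3 (highest: -16).
Terminal value -16.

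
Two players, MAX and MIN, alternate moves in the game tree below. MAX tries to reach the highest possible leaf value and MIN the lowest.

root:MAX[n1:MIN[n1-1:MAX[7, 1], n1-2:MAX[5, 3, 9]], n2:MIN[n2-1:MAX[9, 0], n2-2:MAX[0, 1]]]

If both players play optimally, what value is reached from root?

7

n1-1 (MAX): max(7, 1) = 7
n1-2 (MAX): max(5, 3, 9) = 9
n1 (MIN): min(7, 9) = 7
n2-1 (MAX): max(9, 0) = 9
n2-2 (MAX): max(0, 1) = 1
n2 (MIN): min(9, 1) = 1
root (MAX): max(7, 1) = 7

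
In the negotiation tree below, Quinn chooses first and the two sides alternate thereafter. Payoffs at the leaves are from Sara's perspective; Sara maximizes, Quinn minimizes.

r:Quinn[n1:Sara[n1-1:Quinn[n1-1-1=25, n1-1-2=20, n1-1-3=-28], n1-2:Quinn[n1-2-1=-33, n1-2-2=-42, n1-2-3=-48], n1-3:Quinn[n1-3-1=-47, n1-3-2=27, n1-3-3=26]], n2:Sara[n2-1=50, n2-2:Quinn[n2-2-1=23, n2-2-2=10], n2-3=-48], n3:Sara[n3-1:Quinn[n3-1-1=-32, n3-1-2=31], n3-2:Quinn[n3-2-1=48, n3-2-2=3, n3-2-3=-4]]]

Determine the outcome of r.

n1-1 (Quinn): min(25, 20, -28) = -28
n1-2 (Quinn): min(-33, -42, -48) = -48
n1-3 (Quinn): min(-47, 27, 26) = -47
n1 (Sara): max(-28, -48, -47) = -28
n2-2 (Quinn): min(23, 10) = 10
n2 (Sara): max(50, 10, -48) = 50
n3-1 (Quinn): min(-32, 31) = -32
n3-2 (Quinn): min(48, 3, -4) = -4
n3 (Sara): max(-32, -4) = -4
r (Quinn): min(-28, 50, -4) = -28

-28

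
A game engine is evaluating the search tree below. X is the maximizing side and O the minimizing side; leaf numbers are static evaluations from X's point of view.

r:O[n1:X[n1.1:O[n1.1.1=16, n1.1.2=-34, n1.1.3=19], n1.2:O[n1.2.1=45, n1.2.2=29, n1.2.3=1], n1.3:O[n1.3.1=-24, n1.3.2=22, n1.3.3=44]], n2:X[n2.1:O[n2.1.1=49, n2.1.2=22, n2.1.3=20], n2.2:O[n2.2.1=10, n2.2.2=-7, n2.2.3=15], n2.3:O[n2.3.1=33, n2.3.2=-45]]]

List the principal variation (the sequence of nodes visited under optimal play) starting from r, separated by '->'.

n1.1 (O): min(16, -34, 19) = -34
n1.2 (O): min(45, 29, 1) = 1
n1.3 (O): min(-24, 22, 44) = -24
n1 (X): max(-34, 1, -24) = 1
n2.1 (O): min(49, 22, 20) = 20
n2.2 (O): min(10, -7, 15) = -7
n2.3 (O): min(33, -45) = -45
n2 (X): max(20, -7, -45) = 20
r (O): min(1, 20) = 1
At r, O picks n1 (lowest: 1).
At n1, X picks n1.2 (highest: 1).
At n1.2, O picks n1.2.3 (lowest: 1).
Terminal value 1.

r -> n1 -> n1.2 -> n1.2.3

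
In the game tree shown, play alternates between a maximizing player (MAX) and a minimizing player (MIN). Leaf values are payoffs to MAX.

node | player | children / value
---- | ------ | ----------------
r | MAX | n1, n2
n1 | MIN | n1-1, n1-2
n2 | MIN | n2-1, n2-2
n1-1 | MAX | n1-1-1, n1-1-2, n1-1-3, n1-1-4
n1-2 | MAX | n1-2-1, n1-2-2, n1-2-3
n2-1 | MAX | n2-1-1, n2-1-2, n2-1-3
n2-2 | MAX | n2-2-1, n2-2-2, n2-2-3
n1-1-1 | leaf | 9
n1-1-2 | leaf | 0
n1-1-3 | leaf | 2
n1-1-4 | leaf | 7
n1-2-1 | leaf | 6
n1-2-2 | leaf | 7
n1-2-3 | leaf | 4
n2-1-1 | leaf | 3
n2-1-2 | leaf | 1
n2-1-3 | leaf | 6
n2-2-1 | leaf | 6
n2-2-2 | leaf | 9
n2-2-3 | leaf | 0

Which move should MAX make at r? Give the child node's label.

n1

n1-1 (MAX): max(9, 0, 2, 7) = 9
n1-2 (MAX): max(6, 7, 4) = 7
n1 (MIN): min(9, 7) = 7
n2-1 (MAX): max(3, 1, 6) = 6
n2-2 (MAX): max(6, 9, 0) = 9
n2 (MIN): min(6, 9) = 6
r (MAX): max(7, 6) = 7
MAX at r wants the highest of {n1=7, n2=6}, so chooses n1.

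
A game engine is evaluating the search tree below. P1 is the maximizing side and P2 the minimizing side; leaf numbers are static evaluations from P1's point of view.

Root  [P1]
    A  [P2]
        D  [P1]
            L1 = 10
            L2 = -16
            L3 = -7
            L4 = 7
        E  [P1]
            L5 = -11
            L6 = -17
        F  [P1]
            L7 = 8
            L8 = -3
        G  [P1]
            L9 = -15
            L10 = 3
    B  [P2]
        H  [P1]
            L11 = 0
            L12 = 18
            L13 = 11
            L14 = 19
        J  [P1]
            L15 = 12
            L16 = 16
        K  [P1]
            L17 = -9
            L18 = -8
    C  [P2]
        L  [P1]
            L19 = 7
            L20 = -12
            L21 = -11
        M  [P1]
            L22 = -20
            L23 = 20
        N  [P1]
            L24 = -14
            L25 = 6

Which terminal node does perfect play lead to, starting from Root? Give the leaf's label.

D (P1): max(10, -16, -7, 7) = 10
E (P1): max(-11, -17) = -11
F (P1): max(8, -3) = 8
G (P1): max(-15, 3) = 3
A (P2): min(10, -11, 8, 3) = -11
H (P1): max(0, 18, 11, 19) = 19
J (P1): max(12, 16) = 16
K (P1): max(-9, -8) = -8
B (P2): min(19, 16, -8) = -8
L (P1): max(7, -12, -11) = 7
M (P1): max(-20, 20) = 20
N (P1): max(-14, 6) = 6
C (P2): min(7, 20, 6) = 6
Root (P1): max(-11, -8, 6) = 6
At Root, P1 picks C (highest: 6).
At C, P2 picks N (lowest: 6).
At N, P1 picks L25 (highest: 6).
Terminal value 6.

L25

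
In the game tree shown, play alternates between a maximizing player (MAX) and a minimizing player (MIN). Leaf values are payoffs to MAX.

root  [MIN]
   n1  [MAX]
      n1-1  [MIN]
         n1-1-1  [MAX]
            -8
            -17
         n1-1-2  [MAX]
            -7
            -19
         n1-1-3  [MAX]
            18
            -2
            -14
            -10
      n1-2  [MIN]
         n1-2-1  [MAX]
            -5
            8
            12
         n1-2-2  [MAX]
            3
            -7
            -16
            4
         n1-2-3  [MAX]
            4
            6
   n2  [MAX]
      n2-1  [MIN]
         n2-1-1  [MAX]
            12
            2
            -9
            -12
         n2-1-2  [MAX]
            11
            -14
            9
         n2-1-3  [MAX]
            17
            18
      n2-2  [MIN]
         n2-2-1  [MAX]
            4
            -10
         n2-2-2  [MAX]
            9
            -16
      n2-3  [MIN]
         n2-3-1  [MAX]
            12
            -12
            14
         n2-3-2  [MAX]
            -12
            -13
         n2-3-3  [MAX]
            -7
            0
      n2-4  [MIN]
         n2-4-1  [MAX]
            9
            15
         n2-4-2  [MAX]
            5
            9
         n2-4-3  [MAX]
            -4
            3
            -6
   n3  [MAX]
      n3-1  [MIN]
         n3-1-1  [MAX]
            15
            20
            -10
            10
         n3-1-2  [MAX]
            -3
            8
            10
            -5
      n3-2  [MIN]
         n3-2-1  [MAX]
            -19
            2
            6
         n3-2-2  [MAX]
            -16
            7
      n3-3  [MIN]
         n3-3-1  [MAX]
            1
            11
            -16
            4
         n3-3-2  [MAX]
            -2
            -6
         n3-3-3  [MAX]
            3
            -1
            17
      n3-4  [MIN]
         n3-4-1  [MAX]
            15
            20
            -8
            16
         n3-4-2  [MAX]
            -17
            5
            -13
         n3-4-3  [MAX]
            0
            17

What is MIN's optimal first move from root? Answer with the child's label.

n1-1-1 (MAX): max(-8, -17) = -8
n1-1-2 (MAX): max(-7, -19) = -7
n1-1-3 (MAX): max(18, -2, -14, -10) = 18
n1-1 (MIN): min(-8, -7, 18) = -8
n1-2-1 (MAX): max(-5, 8, 12) = 12
n1-2-2 (MAX): max(3, -7, -16, 4) = 4
n1-2-3 (MAX): max(4, 6) = 6
n1-2 (MIN): min(12, 4, 6) = 4
n1 (MAX): max(-8, 4) = 4
n2-1-1 (MAX): max(12, 2, -9, -12) = 12
n2-1-2 (MAX): max(11, -14, 9) = 11
n2-1-3 (MAX): max(17, 18) = 18
n2-1 (MIN): min(12, 11, 18) = 11
n2-2-1 (MAX): max(4, -10) = 4
n2-2-2 (MAX): max(9, -16) = 9
n2-2 (MIN): min(4, 9) = 4
n2-3-1 (MAX): max(12, -12, 14) = 14
n2-3-2 (MAX): max(-12, -13) = -12
n2-3-3 (MAX): max(-7, 0) = 0
n2-3 (MIN): min(14, -12, 0) = -12
n2-4-1 (MAX): max(9, 15) = 15
n2-4-2 (MAX): max(5, 9) = 9
n2-4-3 (MAX): max(-4, 3, -6) = 3
n2-4 (MIN): min(15, 9, 3) = 3
n2 (MAX): max(11, 4, -12, 3) = 11
n3-1-1 (MAX): max(15, 20, -10, 10) = 20
n3-1-2 (MAX): max(-3, 8, 10, -5) = 10
n3-1 (MIN): min(20, 10) = 10
n3-2-1 (MAX): max(-19, 2, 6) = 6
n3-2-2 (MAX): max(-16, 7) = 7
n3-2 (MIN): min(6, 7) = 6
n3-3-1 (MAX): max(1, 11, -16, 4) = 11
n3-3-2 (MAX): max(-2, -6) = -2
n3-3-3 (MAX): max(3, -1, 17) = 17
n3-3 (MIN): min(11, -2, 17) = -2
n3-4-1 (MAX): max(15, 20, -8, 16) = 20
n3-4-2 (MAX): max(-17, 5, -13) = 5
n3-4-3 (MAX): max(0, 17) = 17
n3-4 (MIN): min(20, 5, 17) = 5
n3 (MAX): max(10, 6, -2, 5) = 10
root (MIN): min(4, 11, 10) = 4
MIN at root wants the lowest of {n1=4, n2=11, n3=10}, so chooses n1.

n1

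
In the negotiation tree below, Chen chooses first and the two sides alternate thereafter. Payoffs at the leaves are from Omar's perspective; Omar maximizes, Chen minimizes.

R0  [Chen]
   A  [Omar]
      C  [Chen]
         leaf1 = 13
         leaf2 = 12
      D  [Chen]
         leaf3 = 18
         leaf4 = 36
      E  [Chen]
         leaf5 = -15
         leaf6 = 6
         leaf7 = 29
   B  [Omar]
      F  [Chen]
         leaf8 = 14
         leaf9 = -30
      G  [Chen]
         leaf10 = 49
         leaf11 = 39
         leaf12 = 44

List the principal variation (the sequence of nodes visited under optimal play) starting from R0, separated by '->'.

R0 -> A -> D -> leaf3

C (Chen): min(13, 12) = 12
D (Chen): min(18, 36) = 18
E (Chen): min(-15, 6, 29) = -15
A (Omar): max(12, 18, -15) = 18
F (Chen): min(14, -30) = -30
G (Chen): min(49, 39, 44) = 39
B (Omar): max(-30, 39) = 39
R0 (Chen): min(18, 39) = 18
At R0, Chen picks A (lowest: 18).
At A, Omar picks D (highest: 18).
At D, Chen picks leaf3 (lowest: 18).
Terminal value 18.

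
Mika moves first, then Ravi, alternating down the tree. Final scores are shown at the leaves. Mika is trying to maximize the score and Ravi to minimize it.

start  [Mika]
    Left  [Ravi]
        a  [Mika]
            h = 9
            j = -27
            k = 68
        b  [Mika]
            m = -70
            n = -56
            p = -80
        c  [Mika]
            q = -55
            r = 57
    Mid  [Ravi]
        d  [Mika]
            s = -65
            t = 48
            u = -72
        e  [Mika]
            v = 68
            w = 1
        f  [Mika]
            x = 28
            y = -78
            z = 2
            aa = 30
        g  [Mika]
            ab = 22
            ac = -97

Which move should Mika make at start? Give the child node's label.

a (Mika): max(9, -27, 68) = 68
b (Mika): max(-70, -56, -80) = -56
c (Mika): max(-55, 57) = 57
Left (Ravi): min(68, -56, 57) = -56
d (Mika): max(-65, 48, -72) = 48
e (Mika): max(68, 1) = 68
f (Mika): max(28, -78, 2, 30) = 30
g (Mika): max(22, -97) = 22
Mid (Ravi): min(48, 68, 30, 22) = 22
start (Mika): max(-56, 22) = 22
Mika at start wants the highest of {Left=-56, Mid=22}, so chooses Mid.

Mid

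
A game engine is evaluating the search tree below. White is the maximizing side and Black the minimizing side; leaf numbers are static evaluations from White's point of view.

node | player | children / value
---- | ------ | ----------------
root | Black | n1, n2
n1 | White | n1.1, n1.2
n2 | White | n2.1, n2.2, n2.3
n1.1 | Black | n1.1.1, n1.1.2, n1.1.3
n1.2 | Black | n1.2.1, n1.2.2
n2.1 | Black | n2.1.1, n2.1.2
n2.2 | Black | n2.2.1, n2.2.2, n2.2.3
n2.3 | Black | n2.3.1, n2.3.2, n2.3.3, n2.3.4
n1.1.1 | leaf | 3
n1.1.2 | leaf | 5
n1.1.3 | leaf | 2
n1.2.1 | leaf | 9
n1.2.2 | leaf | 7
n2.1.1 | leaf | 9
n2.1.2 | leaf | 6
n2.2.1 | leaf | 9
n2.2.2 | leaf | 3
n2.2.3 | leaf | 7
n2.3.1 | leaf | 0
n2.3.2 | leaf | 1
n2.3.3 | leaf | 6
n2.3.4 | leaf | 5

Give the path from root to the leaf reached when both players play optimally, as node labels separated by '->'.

n1.1 (Black): min(3, 5, 2) = 2
n1.2 (Black): min(9, 7) = 7
n1 (White): max(2, 7) = 7
n2.1 (Black): min(9, 6) = 6
n2.2 (Black): min(9, 3, 7) = 3
n2.3 (Black): min(0, 1, 6, 5) = 0
n2 (White): max(6, 3, 0) = 6
root (Black): min(7, 6) = 6
At root, Black picks n2 (lowest: 6).
At n2, White picks n2.1 (highest: 6).
At n2.1, Black picks n2.1.2 (lowest: 6).
Terminal value 6.

root -> n2 -> n2.1 -> n2.1.2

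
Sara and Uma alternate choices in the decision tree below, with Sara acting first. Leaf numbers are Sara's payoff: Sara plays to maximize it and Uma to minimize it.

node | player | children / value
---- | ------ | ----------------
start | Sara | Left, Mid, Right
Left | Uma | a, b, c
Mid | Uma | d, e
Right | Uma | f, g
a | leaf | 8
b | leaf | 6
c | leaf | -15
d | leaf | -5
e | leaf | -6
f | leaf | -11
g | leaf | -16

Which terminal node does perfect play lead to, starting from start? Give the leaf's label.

e

Left (Uma): min(8, 6, -15) = -15
Mid (Uma): min(-5, -6) = -6
Right (Uma): min(-11, -16) = -16
start (Sara): max(-15, -6, -16) = -6
At start, Sara picks Mid (highest: -6).
At Mid, Uma picks e (lowest: -6).
Terminal value -6.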